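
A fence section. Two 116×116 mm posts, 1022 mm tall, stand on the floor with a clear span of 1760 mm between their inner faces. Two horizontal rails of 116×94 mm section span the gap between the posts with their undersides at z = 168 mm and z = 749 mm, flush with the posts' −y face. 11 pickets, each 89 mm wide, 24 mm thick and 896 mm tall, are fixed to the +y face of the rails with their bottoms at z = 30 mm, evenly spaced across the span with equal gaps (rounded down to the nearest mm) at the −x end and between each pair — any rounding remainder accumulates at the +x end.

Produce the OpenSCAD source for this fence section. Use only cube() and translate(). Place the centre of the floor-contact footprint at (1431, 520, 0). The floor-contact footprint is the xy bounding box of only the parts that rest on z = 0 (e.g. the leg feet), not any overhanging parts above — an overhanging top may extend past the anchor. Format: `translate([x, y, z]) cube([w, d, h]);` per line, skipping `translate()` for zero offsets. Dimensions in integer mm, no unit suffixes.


translate([435, 462, 0]) cube([116, 116, 1022]);
translate([2311, 462, 0]) cube([116, 116, 1022]);
translate([551, 462, 168]) cube([1760, 116, 94]);
translate([551, 462, 749]) cube([1760, 116, 94]);
translate([616, 578, 30]) cube([89, 24, 896]);
translate([770, 578, 30]) cube([89, 24, 896]);
translate([924, 578, 30]) cube([89, 24, 896]);
translate([1078, 578, 30]) cube([89, 24, 896]);
translate([1232, 578, 30]) cube([89, 24, 896]);
translate([1386, 578, 30]) cube([89, 24, 896]);
translate([1540, 578, 30]) cube([89, 24, 896]);
translate([1694, 578, 30]) cube([89, 24, 896]);
translate([1848, 578, 30]) cube([89, 24, 896]);
translate([2002, 578, 30]) cube([89, 24, 896]);
translate([2156, 578, 30]) cube([89, 24, 896]);


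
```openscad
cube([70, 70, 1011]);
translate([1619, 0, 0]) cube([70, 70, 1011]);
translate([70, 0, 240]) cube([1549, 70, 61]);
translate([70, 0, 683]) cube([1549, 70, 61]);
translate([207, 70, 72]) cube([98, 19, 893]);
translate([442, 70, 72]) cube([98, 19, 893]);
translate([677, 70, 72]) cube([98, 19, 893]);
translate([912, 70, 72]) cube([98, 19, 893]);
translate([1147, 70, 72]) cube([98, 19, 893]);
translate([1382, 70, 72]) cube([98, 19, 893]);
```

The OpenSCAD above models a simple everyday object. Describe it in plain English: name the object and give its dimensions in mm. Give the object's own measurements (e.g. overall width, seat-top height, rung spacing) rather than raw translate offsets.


A fence section. Two 70×70 mm posts, 1011 mm tall, stand on the floor with a clear span of 1549 mm between their inner faces. Two horizontal rails of 70×61 mm section span the gap between the posts with their undersides at z = 240 mm and z = 683 mm, flush with the posts' −y face. 6 pickets, each 98 mm wide, 19 mm thick and 893 mm tall, are fixed to the +y face of the rails with their bottoms at z = 72 mm, spaced across the span with a 137 mm gap after the −x post and between neighbouring pickets, with 139 mm left before the +x post.


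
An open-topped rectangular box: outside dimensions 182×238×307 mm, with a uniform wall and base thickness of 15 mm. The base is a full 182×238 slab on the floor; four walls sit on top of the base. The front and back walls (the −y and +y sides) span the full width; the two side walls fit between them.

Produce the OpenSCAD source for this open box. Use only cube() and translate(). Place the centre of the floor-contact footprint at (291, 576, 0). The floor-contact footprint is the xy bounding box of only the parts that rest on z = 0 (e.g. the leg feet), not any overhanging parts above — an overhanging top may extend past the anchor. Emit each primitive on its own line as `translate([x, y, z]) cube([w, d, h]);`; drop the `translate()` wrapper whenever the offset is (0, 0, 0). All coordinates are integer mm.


translate([200, 457, 0]) cube([182, 238, 15]);
translate([200, 457, 15]) cube([182, 15, 292]);
translate([200, 680, 15]) cube([182, 15, 292]);
translate([200, 472, 15]) cube([15, 208, 292]);
translate([367, 472, 15]) cube([15, 208, 292]);


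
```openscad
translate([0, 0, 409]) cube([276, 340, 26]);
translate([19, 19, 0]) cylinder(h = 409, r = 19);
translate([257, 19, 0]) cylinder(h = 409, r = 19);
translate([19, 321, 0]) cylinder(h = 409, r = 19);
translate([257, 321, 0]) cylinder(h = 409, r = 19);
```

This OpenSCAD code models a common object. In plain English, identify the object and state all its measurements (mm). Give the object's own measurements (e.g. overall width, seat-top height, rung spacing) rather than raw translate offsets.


A four-legged stool. The seat is a 276×340×26 mm slab whose top surface is at z = 435 mm; four round legs, each 38 mm in diameter, run from the floor (z = 0) to the underside of the seat, each leg's axis is inset half a diameter from the nearest pair of seat edges (so the leg's bounding box is flush with the corner).


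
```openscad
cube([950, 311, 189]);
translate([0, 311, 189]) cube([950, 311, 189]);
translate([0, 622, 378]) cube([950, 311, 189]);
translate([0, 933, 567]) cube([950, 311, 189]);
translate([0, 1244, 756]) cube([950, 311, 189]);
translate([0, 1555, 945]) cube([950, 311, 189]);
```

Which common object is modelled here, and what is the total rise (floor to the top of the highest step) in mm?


A staircase. The total rise is 1134 mm.

6 identical blocks, each offset up and back from the previous — a staircase. Each step is 189 mm tall and there are 6 of them, so the total rise is 6 × 189 = 1134 mm.


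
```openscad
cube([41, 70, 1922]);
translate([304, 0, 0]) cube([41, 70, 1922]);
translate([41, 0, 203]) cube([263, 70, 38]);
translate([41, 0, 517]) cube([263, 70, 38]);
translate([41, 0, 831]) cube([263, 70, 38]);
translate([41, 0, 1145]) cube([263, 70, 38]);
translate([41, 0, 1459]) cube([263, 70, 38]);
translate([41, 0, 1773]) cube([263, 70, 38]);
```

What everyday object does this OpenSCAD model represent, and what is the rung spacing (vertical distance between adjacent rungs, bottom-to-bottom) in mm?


A ladder. The rung spacing is 314 mm.

Two tall 41×70 posts with 6 short bars between them — a ladder. Adjacent rungs sit at z = 203 and z = 517, so the spacing is 517 − 203 = 314 mm.


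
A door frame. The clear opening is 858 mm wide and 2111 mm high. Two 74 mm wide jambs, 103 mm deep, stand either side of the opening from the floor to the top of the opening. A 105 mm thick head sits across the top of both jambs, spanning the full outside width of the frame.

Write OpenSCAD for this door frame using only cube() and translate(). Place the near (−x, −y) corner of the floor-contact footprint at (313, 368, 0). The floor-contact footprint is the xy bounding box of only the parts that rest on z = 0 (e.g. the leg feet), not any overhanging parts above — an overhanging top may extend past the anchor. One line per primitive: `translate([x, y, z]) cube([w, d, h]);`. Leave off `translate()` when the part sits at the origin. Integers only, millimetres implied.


translate([313, 368, 0]) cube([74, 103, 2111]);
translate([1245, 368, 0]) cube([74, 103, 2111]);
translate([313, 368, 2111]) cube([1006, 103, 105]);


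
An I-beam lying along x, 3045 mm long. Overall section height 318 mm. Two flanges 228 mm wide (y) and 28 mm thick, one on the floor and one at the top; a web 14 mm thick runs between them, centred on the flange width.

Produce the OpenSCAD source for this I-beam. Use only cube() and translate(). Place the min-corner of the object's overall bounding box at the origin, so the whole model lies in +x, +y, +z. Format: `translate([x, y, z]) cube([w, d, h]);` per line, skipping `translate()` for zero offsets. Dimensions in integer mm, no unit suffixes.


cube([3045, 228, 28]);
translate([0, 107, 28]) cube([3045, 14, 262]);
translate([0, 0, 290]) cube([3045, 228, 28]);


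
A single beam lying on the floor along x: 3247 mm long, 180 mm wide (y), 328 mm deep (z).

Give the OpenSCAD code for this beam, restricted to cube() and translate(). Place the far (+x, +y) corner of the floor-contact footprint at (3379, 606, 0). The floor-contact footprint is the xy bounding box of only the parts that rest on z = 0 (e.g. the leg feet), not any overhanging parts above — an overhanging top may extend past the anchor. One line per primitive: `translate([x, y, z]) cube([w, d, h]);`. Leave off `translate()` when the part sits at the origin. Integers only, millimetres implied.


translate([132, 426, 0]) cube([3247, 180, 328]);


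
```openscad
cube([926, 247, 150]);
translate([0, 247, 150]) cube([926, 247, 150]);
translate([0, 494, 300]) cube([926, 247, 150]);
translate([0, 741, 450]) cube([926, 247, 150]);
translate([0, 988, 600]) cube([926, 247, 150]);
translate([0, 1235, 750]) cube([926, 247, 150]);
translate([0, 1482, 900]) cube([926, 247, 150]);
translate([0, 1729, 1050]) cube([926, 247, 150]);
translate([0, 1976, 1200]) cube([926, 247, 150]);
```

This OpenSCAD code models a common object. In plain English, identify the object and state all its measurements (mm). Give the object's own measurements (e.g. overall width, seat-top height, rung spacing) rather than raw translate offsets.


A straight staircase of 9 solid steps. Each step is 926 mm wide (x), 247 mm deep (y, the going) and 150 mm tall (the rise). The first step rests on the floor; each subsequent step sits one going further in +y and one rise higher in +z, directly behind and above the previous step with no overlap.


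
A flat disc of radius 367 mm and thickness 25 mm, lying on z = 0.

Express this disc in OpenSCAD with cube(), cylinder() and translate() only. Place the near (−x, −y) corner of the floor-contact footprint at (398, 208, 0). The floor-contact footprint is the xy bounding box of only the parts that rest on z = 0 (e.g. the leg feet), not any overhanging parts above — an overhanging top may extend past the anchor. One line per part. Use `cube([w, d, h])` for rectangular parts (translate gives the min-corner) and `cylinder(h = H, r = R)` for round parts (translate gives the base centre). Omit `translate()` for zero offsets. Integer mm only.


translate([765, 575, 0]) cylinder(h = 25, r = 367);


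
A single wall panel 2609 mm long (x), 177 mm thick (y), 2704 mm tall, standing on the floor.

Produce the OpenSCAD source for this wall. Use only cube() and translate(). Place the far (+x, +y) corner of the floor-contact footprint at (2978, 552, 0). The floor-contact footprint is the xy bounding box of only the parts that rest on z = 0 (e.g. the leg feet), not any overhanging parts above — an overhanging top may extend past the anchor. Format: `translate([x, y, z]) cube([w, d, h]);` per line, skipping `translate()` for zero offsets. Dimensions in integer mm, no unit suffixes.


translate([369, 375, 0]) cube([2609, 177, 2704]);


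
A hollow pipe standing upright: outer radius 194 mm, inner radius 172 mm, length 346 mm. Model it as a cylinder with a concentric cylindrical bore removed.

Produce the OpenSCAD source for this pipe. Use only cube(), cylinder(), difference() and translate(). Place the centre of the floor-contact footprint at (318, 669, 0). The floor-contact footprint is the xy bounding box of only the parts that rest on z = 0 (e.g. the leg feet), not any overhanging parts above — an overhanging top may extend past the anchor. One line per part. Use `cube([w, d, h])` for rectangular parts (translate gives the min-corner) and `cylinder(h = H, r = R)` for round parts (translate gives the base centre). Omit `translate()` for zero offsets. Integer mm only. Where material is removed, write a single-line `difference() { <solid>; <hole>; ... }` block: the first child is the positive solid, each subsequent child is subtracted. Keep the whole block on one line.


difference() { translate([318, 669, 0]) cylinder(h = 346, r = 194); translate([318, 669, 0]) cylinder(h = 346, r = 172); }


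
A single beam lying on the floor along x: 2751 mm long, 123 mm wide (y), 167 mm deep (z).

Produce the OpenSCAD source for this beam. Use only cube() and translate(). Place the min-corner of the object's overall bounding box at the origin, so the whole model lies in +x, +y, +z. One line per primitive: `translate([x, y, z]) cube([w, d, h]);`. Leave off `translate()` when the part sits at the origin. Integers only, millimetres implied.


cube([2751, 123, 167]);


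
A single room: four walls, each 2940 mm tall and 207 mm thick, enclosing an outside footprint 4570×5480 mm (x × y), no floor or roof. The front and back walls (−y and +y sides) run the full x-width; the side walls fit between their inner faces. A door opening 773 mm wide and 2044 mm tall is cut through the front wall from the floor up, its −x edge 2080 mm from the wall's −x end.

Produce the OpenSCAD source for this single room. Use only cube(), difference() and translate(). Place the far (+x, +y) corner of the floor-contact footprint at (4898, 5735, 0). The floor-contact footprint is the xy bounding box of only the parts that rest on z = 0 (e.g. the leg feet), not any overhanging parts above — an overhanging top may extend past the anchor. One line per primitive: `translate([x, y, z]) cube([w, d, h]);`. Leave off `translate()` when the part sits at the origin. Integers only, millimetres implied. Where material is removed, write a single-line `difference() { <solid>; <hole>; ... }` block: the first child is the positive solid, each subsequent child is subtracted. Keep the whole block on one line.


difference() { translate([328, 255, 0]) cube([4570, 207, 2940]); translate([2408, 255, 0]) cube([773, 207, 2044]); }
translate([328, 5528, 0]) cube([4570, 207, 2940]);
translate([328, 462, 0]) cube([207, 5066, 2940]);
translate([4691, 462, 0]) cube([207, 5066, 2940]);


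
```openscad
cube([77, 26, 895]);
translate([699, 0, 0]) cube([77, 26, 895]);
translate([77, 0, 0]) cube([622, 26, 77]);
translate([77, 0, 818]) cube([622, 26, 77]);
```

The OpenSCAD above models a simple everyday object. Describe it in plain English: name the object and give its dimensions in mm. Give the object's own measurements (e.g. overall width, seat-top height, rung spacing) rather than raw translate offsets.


A rectangular picture frame lying in the x–z plane (depth along y). The opening is 622 mm wide (x) by 741 mm tall (z), surrounded by a border 77 mm wide on all four sides. The frame is 26 mm deep and is made of two full-height vertical stiles with two horizontal rails fitted between them.


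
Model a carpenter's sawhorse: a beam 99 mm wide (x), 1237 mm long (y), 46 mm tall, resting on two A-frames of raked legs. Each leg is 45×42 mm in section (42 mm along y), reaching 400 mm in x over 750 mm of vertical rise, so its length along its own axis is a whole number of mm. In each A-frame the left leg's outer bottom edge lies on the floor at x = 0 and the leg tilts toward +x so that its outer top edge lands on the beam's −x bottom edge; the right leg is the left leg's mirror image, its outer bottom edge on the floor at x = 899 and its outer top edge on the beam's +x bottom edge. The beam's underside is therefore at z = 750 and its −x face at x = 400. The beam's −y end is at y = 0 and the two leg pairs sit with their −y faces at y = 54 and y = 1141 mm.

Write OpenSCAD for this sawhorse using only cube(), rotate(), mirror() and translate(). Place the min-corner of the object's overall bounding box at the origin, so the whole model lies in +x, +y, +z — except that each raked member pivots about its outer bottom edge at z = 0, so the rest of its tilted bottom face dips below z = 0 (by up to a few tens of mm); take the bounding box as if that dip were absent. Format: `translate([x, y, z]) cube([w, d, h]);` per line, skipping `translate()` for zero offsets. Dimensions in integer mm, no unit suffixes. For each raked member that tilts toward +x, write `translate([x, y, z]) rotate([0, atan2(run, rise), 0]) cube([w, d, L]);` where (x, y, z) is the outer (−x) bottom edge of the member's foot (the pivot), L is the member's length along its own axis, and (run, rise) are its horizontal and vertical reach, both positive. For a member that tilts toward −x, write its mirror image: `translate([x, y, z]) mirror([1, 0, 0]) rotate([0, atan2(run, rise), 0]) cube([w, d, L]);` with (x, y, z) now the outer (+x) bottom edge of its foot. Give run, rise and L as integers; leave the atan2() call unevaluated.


// leg length = √(400² + 750²) = 850
// right-leg outer foot x = 2·400 + 99 = 899
// beam min-corner = (400, 0, 750)
translate([400, 0, 750]) cube([99, 1237, 46]);
translate([0, 54, 0]) rotate([0, atan2(400, 750), 0]) cube([45, 42, 850]);
translate([899, 54, 0]) mirror([1, 0, 0]) rotate([0, atan2(400, 750), 0]) cube([45, 42, 850]);
translate([0, 1141, 0]) rotate([0, atan2(400, 750), 0]) cube([45, 42, 850]);
translate([899, 1141, 0]) mirror([1, 0, 0]) rotate([0, atan2(400, 750), 0]) cube([45, 42, 850]);


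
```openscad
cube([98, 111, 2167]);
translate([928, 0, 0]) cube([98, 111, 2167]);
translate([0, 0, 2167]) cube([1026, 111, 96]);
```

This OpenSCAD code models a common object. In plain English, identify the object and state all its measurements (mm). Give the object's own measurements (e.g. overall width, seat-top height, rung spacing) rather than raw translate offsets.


A door frame. The clear opening is 830 mm wide and 2167 mm high. Two 98 mm wide jambs, 111 mm deep, stand either side of the opening from the floor to the top of the opening. A 96 mm thick head sits across the top of both jambs, spanning the full outside width of the frame.


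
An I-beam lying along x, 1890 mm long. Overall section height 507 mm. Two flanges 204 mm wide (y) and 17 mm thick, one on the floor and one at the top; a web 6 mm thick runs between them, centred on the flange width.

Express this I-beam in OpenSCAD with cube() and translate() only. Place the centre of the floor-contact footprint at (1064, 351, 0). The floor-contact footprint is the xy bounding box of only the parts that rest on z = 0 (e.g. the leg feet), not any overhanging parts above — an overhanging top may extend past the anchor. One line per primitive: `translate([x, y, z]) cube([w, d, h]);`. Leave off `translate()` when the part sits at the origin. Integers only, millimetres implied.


translate([119, 249, 0]) cube([1890, 204, 17]);
translate([119, 348, 17]) cube([1890, 6, 473]);
translate([119, 249, 490]) cube([1890, 204, 17]);


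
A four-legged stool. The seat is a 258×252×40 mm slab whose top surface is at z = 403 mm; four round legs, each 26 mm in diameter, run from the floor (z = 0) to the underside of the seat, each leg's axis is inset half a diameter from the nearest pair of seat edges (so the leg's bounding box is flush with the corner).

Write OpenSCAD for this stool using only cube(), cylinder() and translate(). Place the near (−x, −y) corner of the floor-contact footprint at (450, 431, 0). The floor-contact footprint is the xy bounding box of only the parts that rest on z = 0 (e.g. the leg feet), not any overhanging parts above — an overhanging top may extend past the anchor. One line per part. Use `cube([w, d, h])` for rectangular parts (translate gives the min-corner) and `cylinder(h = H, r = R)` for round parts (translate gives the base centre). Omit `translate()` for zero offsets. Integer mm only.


translate([450, 431, 363]) cube([258, 252, 40]);
translate([463, 444, 0]) cylinder(h = 363, r = 13);
translate([695, 444, 0]) cylinder(h = 363, r = 13);
translate([463, 670, 0]) cylinder(h = 363, r = 13);
translate([695, 670, 0]) cylinder(h = 363, r = 13);


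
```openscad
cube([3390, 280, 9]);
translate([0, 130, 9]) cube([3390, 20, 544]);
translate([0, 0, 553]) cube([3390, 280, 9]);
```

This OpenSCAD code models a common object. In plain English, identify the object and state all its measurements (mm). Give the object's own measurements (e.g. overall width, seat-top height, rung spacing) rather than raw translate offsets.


An I-beam lying along x, 3390 mm long. Overall section height 562 mm. Two flanges 280 mm wide (y) and 9 mm thick, one on the floor and one at the top; a web 20 mm thick runs between them, centred on the flange width.


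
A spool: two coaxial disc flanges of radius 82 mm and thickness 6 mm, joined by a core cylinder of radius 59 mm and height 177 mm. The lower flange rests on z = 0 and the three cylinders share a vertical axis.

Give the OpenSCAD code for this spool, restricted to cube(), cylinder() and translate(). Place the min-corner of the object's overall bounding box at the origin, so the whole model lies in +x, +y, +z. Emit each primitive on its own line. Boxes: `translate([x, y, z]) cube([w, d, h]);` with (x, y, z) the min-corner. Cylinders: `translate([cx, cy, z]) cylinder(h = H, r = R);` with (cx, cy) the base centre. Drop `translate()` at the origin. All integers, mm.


translate([82, 82, 0]) cylinder(h = 6, r = 82);
translate([82, 82, 6]) cylinder(h = 177, r = 59);
translate([82, 82, 183]) cylinder(h = 6, r = 82);


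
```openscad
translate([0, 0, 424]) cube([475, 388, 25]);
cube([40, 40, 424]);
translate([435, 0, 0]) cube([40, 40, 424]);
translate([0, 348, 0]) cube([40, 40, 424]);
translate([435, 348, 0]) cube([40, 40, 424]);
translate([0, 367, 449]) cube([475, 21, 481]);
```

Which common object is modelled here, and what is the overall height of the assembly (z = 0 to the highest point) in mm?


A chair. The overall height is 930 mm.

A slab on four corner posts with a tall panel at the back — a chair. The seat slab sits at z = 424 with thickness 25, and the 481 mm backrest starts at the seat top, so the overall height is 424 + 25 + 481 = 930 mm.


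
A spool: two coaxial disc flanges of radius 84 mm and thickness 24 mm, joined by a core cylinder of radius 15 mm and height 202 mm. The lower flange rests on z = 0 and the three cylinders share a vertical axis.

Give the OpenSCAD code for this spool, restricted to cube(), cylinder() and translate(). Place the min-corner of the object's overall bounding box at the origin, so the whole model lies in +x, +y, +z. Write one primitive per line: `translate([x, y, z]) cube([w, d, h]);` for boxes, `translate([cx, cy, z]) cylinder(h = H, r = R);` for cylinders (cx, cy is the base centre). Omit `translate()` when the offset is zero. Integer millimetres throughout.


translate([84, 84, 0]) cylinder(h = 24, r = 84);
translate([84, 84, 24]) cylinder(h = 202, r = 15);
translate([84, 84, 226]) cylinder(h = 24, r = 84);


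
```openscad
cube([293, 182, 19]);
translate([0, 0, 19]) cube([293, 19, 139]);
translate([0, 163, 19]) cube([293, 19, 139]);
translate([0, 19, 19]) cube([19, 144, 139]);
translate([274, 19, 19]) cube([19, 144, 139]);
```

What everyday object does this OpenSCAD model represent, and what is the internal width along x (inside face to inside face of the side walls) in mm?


An open box. The internal width is 255 mm.

A 293×182 base slab with four walls standing on it — an open box. The base is 293 mm wide and the walls are 19 mm thick, so the internal width is 293 − 2 × 19 = 255 mm.


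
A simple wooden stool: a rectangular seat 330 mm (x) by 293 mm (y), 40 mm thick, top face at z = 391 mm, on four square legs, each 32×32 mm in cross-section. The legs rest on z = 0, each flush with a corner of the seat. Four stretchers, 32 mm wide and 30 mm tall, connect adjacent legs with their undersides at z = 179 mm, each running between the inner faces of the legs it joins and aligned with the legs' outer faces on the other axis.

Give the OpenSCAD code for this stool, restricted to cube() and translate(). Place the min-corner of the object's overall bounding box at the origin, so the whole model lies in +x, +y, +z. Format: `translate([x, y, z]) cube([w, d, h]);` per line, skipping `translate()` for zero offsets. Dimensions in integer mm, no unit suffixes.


translate([0, 0, 351]) cube([330, 293, 40]);
cube([32, 32, 351]);
translate([298, 0, 0]) cube([32, 32, 351]);
translate([0, 261, 0]) cube([32, 32, 351]);
translate([298, 261, 0]) cube([32, 32, 351]);
translate([32, 0, 179]) cube([266, 32, 30]);
translate([32, 261, 179]) cube([266, 32, 30]);
translate([0, 32, 179]) cube([32, 229, 30]);
translate([298, 32, 179]) cube([32, 229, 30]);


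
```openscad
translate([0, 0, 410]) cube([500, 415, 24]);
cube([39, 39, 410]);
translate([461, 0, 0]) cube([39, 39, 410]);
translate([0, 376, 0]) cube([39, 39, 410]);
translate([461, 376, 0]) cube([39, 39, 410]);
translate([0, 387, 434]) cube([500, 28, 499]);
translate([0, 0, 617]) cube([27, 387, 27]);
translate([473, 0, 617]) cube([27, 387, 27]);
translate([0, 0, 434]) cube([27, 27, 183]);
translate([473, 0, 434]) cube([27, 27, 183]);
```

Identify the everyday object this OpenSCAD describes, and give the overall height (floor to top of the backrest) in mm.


A chair. The overall height is 933 mm.

A slab on four corner posts with a tall panel at the back — a chair. The seat slab sits at z = 410 with thickness 24, and the 499 mm backrest starts at the seat top, so the overall height is 410 + 24 + 499 = 933 mm.


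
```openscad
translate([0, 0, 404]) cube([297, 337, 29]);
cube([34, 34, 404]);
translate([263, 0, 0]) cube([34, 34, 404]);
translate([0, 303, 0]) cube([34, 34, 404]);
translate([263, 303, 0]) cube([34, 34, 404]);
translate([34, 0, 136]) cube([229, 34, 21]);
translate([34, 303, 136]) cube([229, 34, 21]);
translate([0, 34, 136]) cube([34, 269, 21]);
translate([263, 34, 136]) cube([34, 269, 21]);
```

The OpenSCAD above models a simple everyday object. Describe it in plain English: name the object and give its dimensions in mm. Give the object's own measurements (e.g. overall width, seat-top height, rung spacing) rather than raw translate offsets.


A four-legged stool. The seat is a 297×337×29 mm slab whose top surface is at z = 433 mm; four square legs, each 34×34 mm in cross-section, run from the floor (z = 0) to the underside of the seat, each flush with a corner of the seat. Four stretchers, 34 mm wide and 21 mm tall, connect adjacent legs with their undersides at z = 136 mm, each running between the inner faces of the legs it joins and aligned with the legs' outer faces on the other axis.


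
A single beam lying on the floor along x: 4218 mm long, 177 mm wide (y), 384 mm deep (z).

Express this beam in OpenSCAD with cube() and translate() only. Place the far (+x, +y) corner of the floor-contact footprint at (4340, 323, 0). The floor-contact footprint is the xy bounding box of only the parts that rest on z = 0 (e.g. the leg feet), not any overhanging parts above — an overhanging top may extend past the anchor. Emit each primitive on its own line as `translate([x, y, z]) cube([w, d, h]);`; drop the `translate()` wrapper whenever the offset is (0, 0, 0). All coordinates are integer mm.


translate([122, 146, 0]) cube([4218, 177, 384]);


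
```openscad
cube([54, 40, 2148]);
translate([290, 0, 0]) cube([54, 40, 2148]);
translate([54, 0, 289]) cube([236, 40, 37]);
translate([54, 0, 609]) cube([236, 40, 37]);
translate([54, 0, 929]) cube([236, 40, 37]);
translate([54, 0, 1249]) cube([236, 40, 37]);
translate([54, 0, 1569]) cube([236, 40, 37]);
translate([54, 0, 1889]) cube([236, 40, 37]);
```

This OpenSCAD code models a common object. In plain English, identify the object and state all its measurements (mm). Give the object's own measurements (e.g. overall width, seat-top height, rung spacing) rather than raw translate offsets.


A straight ladder. Two 54×40 mm vertical rails, 2148 mm tall, stand 344 mm apart (outside-to-outside) with their front faces coplanar on the −y side. 6 rungs, each 40 mm deep and 37 mm tall, span between the inner faces of the rails, front faces flush with the rails. The lowest rung's underside is at z = 289 mm and rungs are spaced 320 mm apart (underside to underside).


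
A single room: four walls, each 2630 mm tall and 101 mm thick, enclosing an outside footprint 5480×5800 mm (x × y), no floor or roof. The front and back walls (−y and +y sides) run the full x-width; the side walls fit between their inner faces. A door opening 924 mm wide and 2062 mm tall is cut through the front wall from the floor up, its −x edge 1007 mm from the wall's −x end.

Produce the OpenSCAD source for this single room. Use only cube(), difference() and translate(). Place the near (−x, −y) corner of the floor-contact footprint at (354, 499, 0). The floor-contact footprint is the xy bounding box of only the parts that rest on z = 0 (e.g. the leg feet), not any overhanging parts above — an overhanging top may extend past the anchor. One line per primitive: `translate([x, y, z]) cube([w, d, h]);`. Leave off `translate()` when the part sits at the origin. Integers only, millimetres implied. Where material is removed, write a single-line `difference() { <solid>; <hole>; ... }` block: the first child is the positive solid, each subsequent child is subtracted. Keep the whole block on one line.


difference() { translate([354, 499, 0]) cube([5480, 101, 2630]); translate([1361, 499, 0]) cube([924, 101, 2062]); }
translate([354, 6198, 0]) cube([5480, 101, 2630]);
translate([354, 600, 0]) cube([101, 5598, 2630]);
translate([5733, 600, 0]) cube([101, 5598, 2630]);


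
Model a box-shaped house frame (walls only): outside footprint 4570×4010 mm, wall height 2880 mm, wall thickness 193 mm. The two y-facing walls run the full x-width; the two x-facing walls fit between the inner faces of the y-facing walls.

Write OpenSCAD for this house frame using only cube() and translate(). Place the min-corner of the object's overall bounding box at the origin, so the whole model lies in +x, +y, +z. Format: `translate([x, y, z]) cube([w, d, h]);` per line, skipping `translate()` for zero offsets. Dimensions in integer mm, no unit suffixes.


cube([4570, 193, 2880]);
translate([0, 3817, 0]) cube([4570, 193, 2880]);
translate([0, 193, 0]) cube([193, 3624, 2880]);
translate([4377, 193, 0]) cube([193, 3624, 2880]);


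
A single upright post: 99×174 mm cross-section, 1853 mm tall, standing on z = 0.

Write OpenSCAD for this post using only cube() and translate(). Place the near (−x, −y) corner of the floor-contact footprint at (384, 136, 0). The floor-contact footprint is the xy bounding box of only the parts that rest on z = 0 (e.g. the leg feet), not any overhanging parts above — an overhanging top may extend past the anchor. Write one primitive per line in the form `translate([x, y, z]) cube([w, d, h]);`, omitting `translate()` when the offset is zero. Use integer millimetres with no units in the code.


translate([384, 136, 0]) cube([99, 174, 1853]);


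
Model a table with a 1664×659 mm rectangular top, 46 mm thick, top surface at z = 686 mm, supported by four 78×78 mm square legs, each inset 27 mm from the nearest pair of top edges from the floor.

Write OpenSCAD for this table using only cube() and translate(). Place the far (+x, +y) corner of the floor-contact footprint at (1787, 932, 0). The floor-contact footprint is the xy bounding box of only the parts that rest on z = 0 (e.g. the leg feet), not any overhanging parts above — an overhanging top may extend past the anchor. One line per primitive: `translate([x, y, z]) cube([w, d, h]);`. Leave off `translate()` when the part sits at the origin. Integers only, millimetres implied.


translate([150, 300, 640]) cube([1664, 659, 46]);
translate([177, 327, 0]) cube([78, 78, 640]);
translate([1709, 327, 0]) cube([78, 78, 640]);
translate([177, 854, 0]) cube([78, 78, 640]);
translate([1709, 854, 0]) cube([78, 78, 640]);


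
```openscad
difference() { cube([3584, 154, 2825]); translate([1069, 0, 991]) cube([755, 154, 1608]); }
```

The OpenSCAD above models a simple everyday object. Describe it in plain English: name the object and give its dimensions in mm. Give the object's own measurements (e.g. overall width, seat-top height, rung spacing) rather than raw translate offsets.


A wall 3584 mm long (x), 154 mm thick (y), 2825 mm tall, with a rectangular window opening cut through it. The opening is 755 mm wide and 1608 mm tall; its sill is at z = 991 mm and its near (−x) edge is 1069 mm from the wall's −x end. The opening passes through the full wall thickness.


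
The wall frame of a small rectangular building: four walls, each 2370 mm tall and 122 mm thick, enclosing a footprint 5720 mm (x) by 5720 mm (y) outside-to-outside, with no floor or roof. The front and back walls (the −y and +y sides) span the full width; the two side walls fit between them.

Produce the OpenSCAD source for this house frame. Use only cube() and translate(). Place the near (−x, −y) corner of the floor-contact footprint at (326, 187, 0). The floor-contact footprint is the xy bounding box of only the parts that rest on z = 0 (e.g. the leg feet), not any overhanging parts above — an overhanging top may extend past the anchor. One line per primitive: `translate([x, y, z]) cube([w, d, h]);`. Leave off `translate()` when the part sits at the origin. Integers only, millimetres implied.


translate([326, 187, 0]) cube([5720, 122, 2370]);
translate([326, 5785, 0]) cube([5720, 122, 2370]);
translate([326, 309, 0]) cube([122, 5476, 2370]);
translate([5924, 309, 0]) cube([122, 5476, 2370]);


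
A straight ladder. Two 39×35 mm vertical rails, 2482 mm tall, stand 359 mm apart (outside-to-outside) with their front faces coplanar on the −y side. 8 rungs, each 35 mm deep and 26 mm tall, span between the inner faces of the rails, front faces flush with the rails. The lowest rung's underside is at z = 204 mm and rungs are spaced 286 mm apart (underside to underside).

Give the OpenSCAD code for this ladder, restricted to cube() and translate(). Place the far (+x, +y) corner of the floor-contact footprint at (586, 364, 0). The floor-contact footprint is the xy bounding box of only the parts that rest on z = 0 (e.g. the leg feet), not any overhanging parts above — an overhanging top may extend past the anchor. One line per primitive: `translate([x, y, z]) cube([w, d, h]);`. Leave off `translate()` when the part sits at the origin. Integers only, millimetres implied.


// rung span = 359 - 2*39 = 281
// rung[k] z = 204 + k*286
translate([227, 329, 0]) cube([39, 35, 2482]);
translate([547, 329, 0]) cube([39, 35, 2482]);
translate([266, 329, 204]) cube([281, 35, 26]);
translate([266, 329, 490]) cube([281, 35, 26]);
translate([266, 329, 776]) cube([281, 35, 26]);
translate([266, 329, 1062]) cube([281, 35, 26]);
translate([266, 329, 1348]) cube([281, 35, 26]);
translate([266, 329, 1634]) cube([281, 35, 26]);
translate([266, 329, 1920]) cube([281, 35, 26]);
translate([266, 329, 2206]) cube([281, 35, 26]);


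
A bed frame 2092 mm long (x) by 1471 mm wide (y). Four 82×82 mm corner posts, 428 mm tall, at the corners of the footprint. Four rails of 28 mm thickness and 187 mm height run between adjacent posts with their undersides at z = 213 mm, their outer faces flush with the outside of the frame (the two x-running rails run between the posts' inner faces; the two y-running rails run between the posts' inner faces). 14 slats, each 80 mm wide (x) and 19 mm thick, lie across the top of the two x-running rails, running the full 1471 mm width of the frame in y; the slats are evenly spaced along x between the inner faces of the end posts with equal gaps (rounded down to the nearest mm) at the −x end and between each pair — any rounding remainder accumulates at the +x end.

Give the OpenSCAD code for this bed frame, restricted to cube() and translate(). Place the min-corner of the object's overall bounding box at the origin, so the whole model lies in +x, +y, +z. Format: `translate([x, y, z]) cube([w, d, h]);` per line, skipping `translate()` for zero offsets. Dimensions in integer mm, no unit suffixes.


// slat z = rail_z + rail_h = 213 + 187 = 400
// slat gap = ⌊(1928 − 14·80) / 15⌋ = 53
cube([82, 82, 428]);
translate([0, 1389, 0]) cube([82, 82, 428]);
translate([2010, 0, 0]) cube([82, 82, 428]);
translate([2010, 1389, 0]) cube([82, 82, 428]);
translate([82, 0, 213]) cube([1928, 28, 187]);
translate([82, 1443, 213]) cube([1928, 28, 187]);
translate([0, 82, 213]) cube([28, 1307, 187]);
translate([2064, 82, 213]) cube([28, 1307, 187]);
translate([135, 0, 400]) cube([80, 1471, 19]);
translate([268, 0, 400]) cube([80, 1471, 19]);
translate([401, 0, 400]) cube([80, 1471, 19]);
translate([534, 0, 400]) cube([80, 1471, 19]);
translate([667, 0, 400]) cube([80, 1471, 19]);
translate([800, 0, 400]) cube([80, 1471, 19]);
translate([933, 0, 400]) cube([80, 1471, 19]);
translate([1066, 0, 400]) cube([80, 1471, 19]);
translate([1199, 0, 400]) cube([80, 1471, 19]);
translate([1332, 0, 400]) cube([80, 1471, 19]);
translate([1465, 0, 400]) cube([80, 1471, 19]);
translate([1598, 0, 400]) cube([80, 1471, 19]);
translate([1731, 0, 400]) cube([80, 1471, 19]);
translate([1864, 0, 400]) cube([80, 1471, 19]);


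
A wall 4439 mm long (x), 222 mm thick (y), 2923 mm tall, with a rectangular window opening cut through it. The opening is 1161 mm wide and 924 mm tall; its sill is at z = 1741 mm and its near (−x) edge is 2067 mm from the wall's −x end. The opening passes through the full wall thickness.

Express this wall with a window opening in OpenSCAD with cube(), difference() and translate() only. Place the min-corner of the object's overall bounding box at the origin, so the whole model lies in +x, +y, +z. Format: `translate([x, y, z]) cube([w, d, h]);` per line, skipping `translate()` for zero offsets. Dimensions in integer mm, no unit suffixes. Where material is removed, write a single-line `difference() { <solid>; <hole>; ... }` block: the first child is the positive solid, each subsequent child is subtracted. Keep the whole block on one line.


difference() { cube([4439, 222, 2923]); translate([2067, 0, 1741]) cube([1161, 222, 924]); }


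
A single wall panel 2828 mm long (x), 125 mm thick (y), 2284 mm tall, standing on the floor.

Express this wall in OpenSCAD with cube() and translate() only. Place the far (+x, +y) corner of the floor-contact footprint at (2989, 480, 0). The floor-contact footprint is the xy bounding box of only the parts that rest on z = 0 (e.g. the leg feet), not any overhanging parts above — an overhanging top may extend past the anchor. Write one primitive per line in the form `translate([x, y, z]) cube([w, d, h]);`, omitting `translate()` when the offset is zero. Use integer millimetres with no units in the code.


translate([161, 355, 0]) cube([2828, 125, 2284]);


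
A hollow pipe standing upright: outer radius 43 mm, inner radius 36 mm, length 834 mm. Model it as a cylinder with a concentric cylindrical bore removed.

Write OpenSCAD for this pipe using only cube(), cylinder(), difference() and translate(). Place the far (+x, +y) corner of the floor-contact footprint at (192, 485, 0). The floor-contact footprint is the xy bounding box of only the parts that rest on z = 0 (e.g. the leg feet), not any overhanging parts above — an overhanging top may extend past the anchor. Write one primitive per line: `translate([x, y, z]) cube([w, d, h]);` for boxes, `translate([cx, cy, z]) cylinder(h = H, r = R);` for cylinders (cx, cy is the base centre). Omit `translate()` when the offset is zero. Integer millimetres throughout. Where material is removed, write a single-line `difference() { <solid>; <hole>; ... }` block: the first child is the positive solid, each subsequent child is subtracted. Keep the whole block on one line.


difference() { translate([149, 442, 0]) cylinder(h = 834, r = 43); translate([149, 442, 0]) cylinder(h = 834, r = 36); }


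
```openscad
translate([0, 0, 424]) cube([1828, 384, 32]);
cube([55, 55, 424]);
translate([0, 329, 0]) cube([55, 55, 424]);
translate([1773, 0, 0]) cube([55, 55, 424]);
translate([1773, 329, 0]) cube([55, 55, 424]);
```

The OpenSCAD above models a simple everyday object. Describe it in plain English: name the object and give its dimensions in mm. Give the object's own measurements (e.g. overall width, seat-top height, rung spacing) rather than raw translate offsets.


A long wooden bench with a 1828 mm (x) × 384 mm (y) seat, 32 mm thick, its top surface 456 mm above the floor. Four 55 mm square legs at the seat corners, flush with the edges, run from z = 0 to the seat underside.
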